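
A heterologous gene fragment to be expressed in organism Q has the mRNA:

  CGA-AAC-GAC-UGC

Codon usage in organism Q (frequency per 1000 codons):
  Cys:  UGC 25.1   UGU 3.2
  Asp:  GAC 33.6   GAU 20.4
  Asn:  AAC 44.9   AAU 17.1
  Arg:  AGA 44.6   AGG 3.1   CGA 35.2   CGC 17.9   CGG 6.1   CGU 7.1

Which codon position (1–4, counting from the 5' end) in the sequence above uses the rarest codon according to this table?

Codon 1 CGA (Arg): 35.2 per 1000.
Codon 2 AAC (Asn): 44.9 per 1000.
Codon 3 GAC (Asp): 33.6 per 1000.
Codon 4 UGC (Cys): 25.1 per 1000.
Lowest frequency is 25.1 at codon 4.

4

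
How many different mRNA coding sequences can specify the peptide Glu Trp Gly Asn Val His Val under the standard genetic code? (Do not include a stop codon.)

512

Glu: 2 codons.
Trp: 1 codon.
Gly: 4 codons.
Asn: 2 codons.
Val: 4 codons.
His: 2 codons.
Val: 4 codons.
2 × 1 × 4 × 2 × 4 × 2 × 4 = 512.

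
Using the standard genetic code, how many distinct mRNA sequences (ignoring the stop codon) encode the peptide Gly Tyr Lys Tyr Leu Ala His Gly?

6144

Gly: 4 codons.
Tyr: 2 codons.
Lys: 2 codons.
Tyr: 2 codons.
Leu: 6 codons.
Ala: 4 codons.
His: 2 codons.
Gly: 4 codons.
4 × 2 × 2 × 2 × 6 × 4 × 2 × 4 = 6144.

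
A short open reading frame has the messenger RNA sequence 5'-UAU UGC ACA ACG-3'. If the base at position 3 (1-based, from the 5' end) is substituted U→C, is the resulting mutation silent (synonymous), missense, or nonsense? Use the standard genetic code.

silent

Position 3 falls in codon 1: UAU → Tyr.
After the substitution the codon is UAC → Tyr.
Both encode Tyr, so the change is synonymous.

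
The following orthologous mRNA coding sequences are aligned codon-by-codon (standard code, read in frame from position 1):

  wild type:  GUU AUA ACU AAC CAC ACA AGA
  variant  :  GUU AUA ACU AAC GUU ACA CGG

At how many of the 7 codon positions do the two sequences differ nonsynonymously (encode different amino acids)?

Codon 1: GUU Val / GUU Val — identical.
Codon 2: AUA Ile / AUA Ile — identical.
Codon 3: ACU Thr / ACU Thr — identical.
Codon 4: AAC Asn / AAC Asn — identical.
Codon 5: CAC His / GUU Val — nonsynonymous.
Codon 6: ACA Thr / ACA Thr — identical.
Codon 7: AGA Arg / CGG Arg — synonymous.
Nonsynonymous differences: 1.

1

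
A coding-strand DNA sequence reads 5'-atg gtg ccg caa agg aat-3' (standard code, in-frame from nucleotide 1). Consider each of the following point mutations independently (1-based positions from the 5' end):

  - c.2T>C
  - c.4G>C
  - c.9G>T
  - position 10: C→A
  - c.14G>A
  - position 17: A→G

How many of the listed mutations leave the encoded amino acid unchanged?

1

Codon 1: ATG (Met) → ACG (Thr) — missense.
Codon 2: GTG (Val) → CTG (Leu) — missense.
Codon 3: CCG (Pro) → CCT (Pro) — synonymous.
Codon 4: CAA (Gln) → AAA (Lys) — missense.
Codon 5: AGG (Arg) → AAG (Lys) — missense.
Codon 6: AAT (Asn) → AGT (Ser) — missense.
Synonymous: 1 of 6.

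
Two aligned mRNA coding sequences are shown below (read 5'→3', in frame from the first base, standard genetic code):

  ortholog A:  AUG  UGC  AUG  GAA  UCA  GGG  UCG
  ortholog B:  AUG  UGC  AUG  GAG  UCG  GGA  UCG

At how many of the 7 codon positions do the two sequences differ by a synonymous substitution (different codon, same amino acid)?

3

Codon 1: AUG Met / AUG Met — identical.
Codon 2: UGC Cys / UGC Cys — identical.
Codon 3: AUG Met / AUG Met — identical.
Codon 4: GAA Glu / GAG Glu — synonymous.
Codon 5: UCA Ser / UCG Ser — synonymous.
Codon 6: GGG Gly / GGA Gly — synonymous.
Codon 7: UCG Ser / UCG Ser — identical.
Synonymous differences: 3.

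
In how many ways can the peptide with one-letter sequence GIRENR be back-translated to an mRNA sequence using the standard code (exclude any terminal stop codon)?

1728

Gly: 4 codons.
Ile: 3 codons.
Arg: 6 codons.
Glu: 2 codons.
Asn: 2 codons.
Arg: 6 codons.
4 × 3 × 6 × 2 × 2 × 6 = 1728.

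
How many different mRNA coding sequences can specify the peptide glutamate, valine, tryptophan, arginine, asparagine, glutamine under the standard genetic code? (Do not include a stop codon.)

Glu: 2 codons.
Val: 4 codons.
Trp: 1 codon.
Arg: 6 codons.
Asn: 2 codons.
Gln: 2 codons.
2 × 4 × 1 × 6 × 2 × 2 = 192.

192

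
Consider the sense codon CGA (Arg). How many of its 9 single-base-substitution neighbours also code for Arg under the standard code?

Position 1: AGA → 1 synonymous.
Position 2: none → 0 synonymous.
Position 3: CGU, CGC, CGG → 3 synonymous.
Total: 1 + 0 + 3 = 4.

4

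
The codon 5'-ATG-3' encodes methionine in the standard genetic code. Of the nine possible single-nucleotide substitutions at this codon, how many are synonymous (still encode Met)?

Position 1: none → 0 synonymous.
Position 2: none → 0 synonymous.
Position 3: none → 0 synonymous.
Total: 0 + 0 + 0 = 0.

0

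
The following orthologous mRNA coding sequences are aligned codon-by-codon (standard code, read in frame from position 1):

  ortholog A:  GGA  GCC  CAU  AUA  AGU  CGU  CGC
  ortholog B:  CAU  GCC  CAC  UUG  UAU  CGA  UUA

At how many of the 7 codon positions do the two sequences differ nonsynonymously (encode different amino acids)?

4

Codon 1: GGA Gly / CAU His — nonsynonymous.
Codon 2: GCC Ala / GCC Ala — identical.
Codon 3: CAU His / CAC His — synonymous.
Codon 4: AUA Ile / UUG Leu — nonsynonymous.
Codon 5: AGU Ser / UAU Tyr — nonsynonymous.
Codon 6: CGU Arg / CGA Arg — synonymous.
Codon 7: CGC Arg / UUA Leu — nonsynonymous.
Nonsynonymous differences: 4.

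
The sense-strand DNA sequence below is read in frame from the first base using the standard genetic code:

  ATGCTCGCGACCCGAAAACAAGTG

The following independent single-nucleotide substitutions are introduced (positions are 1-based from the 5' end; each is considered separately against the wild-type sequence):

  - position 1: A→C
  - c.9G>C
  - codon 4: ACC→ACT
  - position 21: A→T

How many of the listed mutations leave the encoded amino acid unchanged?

2

Codon 1: ATG (Met) → CTG (Leu) — missense.
Codon 3: GCG (Ala) → GCC (Ala) — synonymous.
Codon 4: ACC (Thr) → ACT (Thr) — synonymous.
Codon 7: CAA (Gln) → CAT (His) — missense.
Synonymous: 2 of 4.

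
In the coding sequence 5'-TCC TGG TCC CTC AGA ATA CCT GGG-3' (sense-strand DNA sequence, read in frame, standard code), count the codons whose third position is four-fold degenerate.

Codon 1 TCC (Ser): third position 4-fold.
Codon 2 TGG (Trp): third position 1-fold.
Codon 3 TCC (Ser): third position 4-fold.
Codon 4 CTC (Leu): third position 4-fold.
Codon 5 AGA (Arg): third position 2-fold.
Codon 6 ATA (Ile): third position 3-fold.
Codon 7 CCT (Pro): third position 4-fold.
Codon 8 GGG (Gly): third position 4-fold.
Four-fold degenerate third positions: 5.

5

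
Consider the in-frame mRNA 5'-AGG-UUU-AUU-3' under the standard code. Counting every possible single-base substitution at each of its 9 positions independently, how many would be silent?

Codon 1 (AGG, Arg): 2 synonymous substitutions.
Codon 2 (UUU, Phe): 1 synonymous substitution.
Codon 3 (AUU, Ile): 2 synonymous substitutions.
Total: 2 + 1 + 2 = 5.

5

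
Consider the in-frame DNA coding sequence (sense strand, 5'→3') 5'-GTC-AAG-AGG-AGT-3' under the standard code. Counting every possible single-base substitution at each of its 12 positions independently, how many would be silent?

Codon 1 (GTC, Val): 3 synonymous substitutions.
Codon 2 (AAG, Lys): 1 synonymous substitution.
Codon 3 (AGG, Arg): 2 synonymous substitutions.
Codon 4 (AGT, Ser): 1 synonymous substitution.
Total: 3 + 1 + 2 + 1 = 7.

7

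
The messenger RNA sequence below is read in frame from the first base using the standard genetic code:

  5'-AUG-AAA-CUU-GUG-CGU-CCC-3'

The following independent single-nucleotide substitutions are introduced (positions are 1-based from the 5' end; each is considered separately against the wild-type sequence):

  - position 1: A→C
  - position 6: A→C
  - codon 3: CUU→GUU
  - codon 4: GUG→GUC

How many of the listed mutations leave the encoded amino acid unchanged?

Codon 1: AUG (Met) → CUG (Leu) — missense.
Codon 2: AAA (Lys) → AAC (Asn) — missense.
Codon 3: CUU (Leu) → GUU (Val) — missense.
Codon 4: GUG (Val) → GUC (Val) — synonymous.
Synonymous: 1 of 4.

1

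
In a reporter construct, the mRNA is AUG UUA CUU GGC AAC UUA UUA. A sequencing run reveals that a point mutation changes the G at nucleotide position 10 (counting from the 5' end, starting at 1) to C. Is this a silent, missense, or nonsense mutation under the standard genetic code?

missense

Position 10 falls in codon 4: GGC → Gly.
After the substitution the codon is CGC → Arg.
Gly ≠ Arg, so this is a missense mutation.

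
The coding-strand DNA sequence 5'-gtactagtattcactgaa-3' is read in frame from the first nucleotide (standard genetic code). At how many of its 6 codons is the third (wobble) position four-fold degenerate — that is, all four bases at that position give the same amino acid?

4

Codon 1 GTA (Val): third position 4-fold.
Codon 2 CTA (Leu): third position 4-fold.
Codon 3 GTA (Val): third position 4-fold.
Codon 4 TTC (Phe): third position 2-fold.
Codon 5 ACT (Thr): third position 4-fold.
Codon 6 GAA (Glu): third position 2-fold.
Four-fold degenerate third positions: 4.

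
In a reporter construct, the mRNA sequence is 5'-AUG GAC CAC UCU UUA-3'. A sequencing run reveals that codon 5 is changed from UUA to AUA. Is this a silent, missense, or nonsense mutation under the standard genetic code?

Position 13 falls in codon 5: UUA → Leu.
After the substitution the codon is AUA → Ile.
Leu ≠ Ile, so this is a missense mutation.

missense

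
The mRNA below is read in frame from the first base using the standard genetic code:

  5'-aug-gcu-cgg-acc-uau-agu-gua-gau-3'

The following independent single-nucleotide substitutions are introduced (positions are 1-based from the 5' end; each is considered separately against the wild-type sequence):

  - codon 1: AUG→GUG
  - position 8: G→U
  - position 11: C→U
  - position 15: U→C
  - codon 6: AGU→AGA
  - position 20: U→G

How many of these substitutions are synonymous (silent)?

Codon 1: AUG (Met) → GUG (Val) — missense.
Codon 3: CGG (Arg) → CUG (Leu) — missense.
Codon 4: ACC (Thr) → AUC (Ile) — missense.
Codon 5: UAU (Tyr) → UAC (Tyr) — synonymous.
Codon 6: AGU (Ser) → AGA (Arg) — missense.
Codon 7: GUA (Val) → GGA (Gly) — missense.
Synonymous: 1 of 6.

1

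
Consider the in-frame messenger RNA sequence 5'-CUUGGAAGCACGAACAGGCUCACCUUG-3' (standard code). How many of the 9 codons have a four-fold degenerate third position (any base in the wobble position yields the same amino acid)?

5

Codon 1 CUU (Leu): third position 4-fold.
Codon 2 GGA (Gly): third position 4-fold.
Codon 3 AGC (Ser): third position 2-fold.
Codon 4 ACG (Thr): third position 4-fold.
Codon 5 AAC (Asn): third position 2-fold.
Codon 6 AGG (Arg): third position 2-fold.
Codon 7 CUC (Leu): third position 4-fold.
Codon 8 ACC (Thr): third position 4-fold.
Codon 9 UUG (Leu): third position 2-fold.
Four-fold degenerate third positions: 5.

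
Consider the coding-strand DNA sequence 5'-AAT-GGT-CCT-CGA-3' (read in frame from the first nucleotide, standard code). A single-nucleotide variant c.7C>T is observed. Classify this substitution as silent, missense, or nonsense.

missense

Position 7 falls in codon 3: CCT → Pro.
After the substitution the codon is TCT → Ser.
Pro ≠ Ser, so this is a missense mutation.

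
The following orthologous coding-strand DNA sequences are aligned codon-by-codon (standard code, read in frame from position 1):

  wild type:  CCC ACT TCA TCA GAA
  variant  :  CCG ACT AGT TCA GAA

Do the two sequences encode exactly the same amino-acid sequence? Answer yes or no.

yes

Codon 1: CCC Pro / CCG Pro — synonymous.
Codon 2: ACT Thr / ACT Thr — identical.
Codon 3: TCA Ser / AGT Ser — synonymous.
Codon 4: TCA Ser / TCA Ser — identical.
Codon 5: GAA Glu / GAA Glu — identical.
Nonsynonymous differences: 0 → same protein.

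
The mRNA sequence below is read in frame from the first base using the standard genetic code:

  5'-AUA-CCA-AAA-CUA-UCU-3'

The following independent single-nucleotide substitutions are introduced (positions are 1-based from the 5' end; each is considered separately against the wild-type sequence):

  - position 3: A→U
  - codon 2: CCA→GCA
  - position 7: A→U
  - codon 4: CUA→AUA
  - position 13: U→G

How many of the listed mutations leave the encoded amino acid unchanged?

Codon 1: AUA (Ile) → AUU (Ile) — synonymous.
Codon 2: CCA (Pro) → GCA (Ala) — missense.
Codon 3: AAA (Lys) → UAA (Stop) — nonsense.
Codon 4: CUA (Leu) → AUA (Ile) — missense.
Codon 5: UCU (Ser) → GCU (Ala) — missense.
Synonymous: 1 of 5.

1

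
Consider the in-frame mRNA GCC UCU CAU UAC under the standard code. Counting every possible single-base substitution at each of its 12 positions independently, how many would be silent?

8

Codon 1 (GCC, Ala): 3 synonymous substitutions.
Codon 2 (UCU, Ser): 3 synonymous substitutions.
Codon 3 (CAU, His): 1 synonymous substitution.
Codon 4 (UAC, Tyr): 1 synonymous substitution.
Total: 3 + 3 + 1 + 1 = 8.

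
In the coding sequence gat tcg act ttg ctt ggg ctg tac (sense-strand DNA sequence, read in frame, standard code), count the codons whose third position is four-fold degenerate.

5

Codon 1 GAT (Asp): third position 2-fold.
Codon 2 TCG (Ser): third position 4-fold.
Codon 3 ACT (Thr): third position 4-fold.
Codon 4 TTG (Leu): third position 2-fold.
Codon 5 CTT (Leu): third position 4-fold.
Codon 6 GGG (Gly): third position 4-fold.
Codon 7 CTG (Leu): third position 4-fold.
Codon 8 TAC (Tyr): third position 2-fold.
Four-fold degenerate third positions: 5.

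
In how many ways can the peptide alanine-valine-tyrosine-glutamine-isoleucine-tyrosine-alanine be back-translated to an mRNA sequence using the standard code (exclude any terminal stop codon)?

1536

Ala: 4 codons.
Val: 4 codons.
Tyr: 2 codons.
Gln: 2 codons.
Ile: 3 codons.
Tyr: 2 codons.
Ala: 4 codons.
4 × 4 × 2 × 2 × 3 × 2 × 4 = 1536.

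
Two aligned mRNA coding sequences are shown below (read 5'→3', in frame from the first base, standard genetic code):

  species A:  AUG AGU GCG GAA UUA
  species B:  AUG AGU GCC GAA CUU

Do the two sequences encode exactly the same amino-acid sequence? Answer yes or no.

Codon 1: AUG Met / AUG Met — identical.
Codon 2: AGU Ser / AGU Ser — identical.
Codon 3: GCG Ala / GCC Ala — synonymous.
Codon 4: GAA Glu / GAA Glu — identical.
Codon 5: UUA Leu / CUU Leu — synonymous.
Nonsynonymous differences: 0 → same protein.

yes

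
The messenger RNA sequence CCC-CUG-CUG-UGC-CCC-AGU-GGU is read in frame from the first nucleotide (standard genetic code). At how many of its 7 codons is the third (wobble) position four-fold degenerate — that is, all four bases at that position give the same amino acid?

Codon 1 CCC (Pro): third position 4-fold.
Codon 2 CUG (Leu): third position 4-fold.
Codon 3 CUG (Leu): third position 4-fold.
Codon 4 UGC (Cys): third position 2-fold.
Codon 5 CCC (Pro): third position 4-fold.
Codon 6 AGU (Ser): third position 2-fold.
Codon 7 GGU (Gly): third position 4-fold.
Four-fold degenerate third positions: 5.

5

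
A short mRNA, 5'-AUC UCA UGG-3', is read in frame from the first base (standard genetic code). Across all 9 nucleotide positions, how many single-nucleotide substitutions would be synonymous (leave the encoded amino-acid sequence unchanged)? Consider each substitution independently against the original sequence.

5

Codon 1 (AUC, Ile): 2 synonymous substitutions.
Codon 2 (UCA, Ser): 3 synonymous substitutions.
Codon 3 (UGG, Trp): 0 synonymous substitutions.
Total: 2 + 3 + 0 = 5.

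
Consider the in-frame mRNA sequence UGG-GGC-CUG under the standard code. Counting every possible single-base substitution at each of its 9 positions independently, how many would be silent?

Codon 1 (UGG, Trp): 0 synonymous substitutions.
Codon 2 (GGC, Gly): 3 synonymous substitutions.
Codon 3 (CUG, Leu): 4 synonymous substitutions.
Total: 0 + 3 + 4 = 7.

7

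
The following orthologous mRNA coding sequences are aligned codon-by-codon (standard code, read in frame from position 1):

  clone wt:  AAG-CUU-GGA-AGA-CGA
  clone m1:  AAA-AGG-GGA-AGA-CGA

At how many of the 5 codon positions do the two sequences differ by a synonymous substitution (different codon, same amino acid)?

1

Codon 1: AAG Lys / AAA Lys — synonymous.
Codon 2: CUU Leu / AGG Arg — nonsynonymous.
Codon 3: GGA Gly / GGA Gly — identical.
Codon 4: AGA Arg / AGA Arg — identical.
Codon 5: CGA Arg / CGA Arg — identical.
Synonymous differences: 1.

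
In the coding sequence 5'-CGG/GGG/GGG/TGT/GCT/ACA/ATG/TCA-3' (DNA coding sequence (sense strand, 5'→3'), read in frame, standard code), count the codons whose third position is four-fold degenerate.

Codon 1 CGG (Arg): third position 4-fold.
Codon 2 GGG (Gly): third position 4-fold.
Codon 3 GGG (Gly): third position 4-fold.
Codon 4 TGT (Cys): third position 2-fold.
Codon 5 GCT (Ala): third position 4-fold.
Codon 6 ACA (Thr): third position 4-fold.
Codon 7 ATG (Met): third position 1-fold.
Codon 8 TCA (Ser): third position 4-fold.
Four-fold degenerate third positions: 6.

6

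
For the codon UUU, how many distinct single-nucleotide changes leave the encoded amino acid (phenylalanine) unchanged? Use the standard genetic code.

1

Position 1: none → 0 synonymous.
Position 2: none → 0 synonymous.
Position 3: UUC → 1 synonymous.
Total: 0 + 0 + 1 = 1.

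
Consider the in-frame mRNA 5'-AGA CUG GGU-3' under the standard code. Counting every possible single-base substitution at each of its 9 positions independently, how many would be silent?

Codon 1 (AGA, Arg): 2 synonymous substitutions.
Codon 2 (CUG, Leu): 4 synonymous substitutions.
Codon 3 (GGU, Gly): 3 synonymous substitutions.
Total: 2 + 4 + 3 = 9.

9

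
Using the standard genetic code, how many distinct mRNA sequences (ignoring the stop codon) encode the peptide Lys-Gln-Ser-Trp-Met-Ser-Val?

Lys: 2 codons.
Gln: 2 codons.
Ser: 6 codons.
Trp: 1 codon.
Met: 1 codon.
Ser: 6 codons.
Val: 4 codons.
2 × 2 × 6 × 1 × 1 × 6 × 4 = 576.

576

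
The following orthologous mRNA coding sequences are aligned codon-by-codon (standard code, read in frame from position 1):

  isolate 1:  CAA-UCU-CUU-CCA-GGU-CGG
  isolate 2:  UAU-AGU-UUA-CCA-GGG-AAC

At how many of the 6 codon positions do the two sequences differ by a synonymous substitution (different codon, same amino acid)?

3

Codon 1: CAA Gln / UAU Tyr — nonsynonymous.
Codon 2: UCU Ser / AGU Ser — synonymous.
Codon 3: CUU Leu / UUA Leu — synonymous.
Codon 4: CCA Pro / CCA Pro — identical.
Codon 5: GGU Gly / GGG Gly — synonymous.
Codon 6: CGG Arg / AAC Asn — nonsynonymous.
Synonymous differences: 3.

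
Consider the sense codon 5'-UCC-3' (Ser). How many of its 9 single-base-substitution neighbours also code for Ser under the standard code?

3

Position 1: none → 0 synonymous.
Position 2: none → 0 synonymous.
Position 3: UCU, UCA, UCG → 3 synonymous.
Total: 0 + 0 + 3 = 3.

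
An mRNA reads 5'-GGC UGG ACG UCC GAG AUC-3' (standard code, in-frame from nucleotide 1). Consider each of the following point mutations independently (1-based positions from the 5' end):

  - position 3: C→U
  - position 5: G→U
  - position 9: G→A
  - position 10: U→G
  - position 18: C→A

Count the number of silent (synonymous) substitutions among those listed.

3

Codon 1: GGC (Gly) → GGU (Gly) — synonymous.
Codon 2: UGG (Trp) → UUG (Leu) — missense.
Codon 3: ACG (Thr) → ACA (Thr) — synonymous.
Codon 4: UCC (Ser) → GCC (Ala) — missense.
Codon 6: AUC (Ile) → AUA (Ile) — synonymous.
Synonymous: 3 of 5.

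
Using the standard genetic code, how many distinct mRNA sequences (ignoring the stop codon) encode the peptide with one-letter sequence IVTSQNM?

Ile: 3 codons.
Val: 4 codons.
Thr: 4 codons.
Ser: 6 codons.
Gln: 2 codons.
Asn: 2 codons.
Met: 1 codon.
3 × 4 × 4 × 6 × 2 × 2 × 1 = 1152.

1152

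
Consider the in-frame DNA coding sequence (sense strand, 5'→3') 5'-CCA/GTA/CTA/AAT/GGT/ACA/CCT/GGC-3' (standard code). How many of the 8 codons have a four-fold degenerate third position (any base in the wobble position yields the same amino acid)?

7

Codon 1 CCA (Pro): third position 4-fold.
Codon 2 GTA (Val): third position 4-fold.
Codon 3 CTA (Leu): third position 4-fold.
Codon 4 AAT (Asn): third position 2-fold.
Codon 5 GGT (Gly): third position 4-fold.
Codon 6 ACA (Thr): third position 4-fold.
Codon 7 CCT (Pro): third position 4-fold.
Codon 8 GGC (Gly): third position 4-fold.
Four-fold degenerate third positions: 7.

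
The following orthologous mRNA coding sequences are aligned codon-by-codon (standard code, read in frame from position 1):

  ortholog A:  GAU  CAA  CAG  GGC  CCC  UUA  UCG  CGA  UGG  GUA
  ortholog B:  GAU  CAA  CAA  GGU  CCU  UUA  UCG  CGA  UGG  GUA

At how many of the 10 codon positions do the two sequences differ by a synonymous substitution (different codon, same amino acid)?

3

Codon 1: GAU Asp / GAU Asp — identical.
Codon 2: CAA Gln / CAA Gln — identical.
Codon 3: CAG Gln / CAA Gln — synonymous.
Codon 4: GGC Gly / GGU Gly — synonymous.
Codon 5: CCC Pro / CCU Pro — synonymous.
Codon 6: UUA Leu / UUA Leu — identical.
Codon 7: UCG Ser / UCG Ser — identical.
Codon 8: CGA Arg / CGA Arg — identical.
Codon 9: UGG Trp / UGG Trp — identical.
Codon 10: GUA Val / GUA Val — identical.
Synonymous differences: 3.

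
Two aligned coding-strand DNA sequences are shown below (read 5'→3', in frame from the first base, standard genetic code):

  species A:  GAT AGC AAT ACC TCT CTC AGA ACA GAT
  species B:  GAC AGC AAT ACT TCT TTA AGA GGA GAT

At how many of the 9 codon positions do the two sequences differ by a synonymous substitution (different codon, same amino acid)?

Codon 1: GAT Asp / GAC Asp — synonymous.
Codon 2: AGC Ser / AGC Ser — identical.
Codon 3: AAT Asn / AAT Asn — identical.
Codon 4: ACC Thr / ACT Thr — synonymous.
Codon 5: TCT Ser / TCT Ser — identical.
Codon 6: CTC Leu / TTA Leu — synonymous.
Codon 7: AGA Arg / AGA Arg — identical.
Codon 8: ACA Thr / GGA Gly — nonsynonymous.
Codon 9: GAT Asp / GAT Asp — identical.
Synonymous differences: 3.

3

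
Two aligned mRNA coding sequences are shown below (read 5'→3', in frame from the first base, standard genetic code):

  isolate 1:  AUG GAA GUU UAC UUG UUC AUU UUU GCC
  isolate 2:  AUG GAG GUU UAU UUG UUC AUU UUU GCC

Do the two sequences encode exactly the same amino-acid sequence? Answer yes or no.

yes

Codon 1: AUG Met / AUG Met — identical.
Codon 2: GAA Glu / GAG Glu — synonymous.
Codon 3: GUU Val / GUU Val — identical.
Codon 4: UAC Tyr / UAU Tyr — synonymous.
Codon 5: UUG Leu / UUG Leu — identical.
Codon 6: UUC Phe / UUC Phe — identical.
Codon 7: AUU Ile / AUU Ile — identical.
Codon 8: UUU Phe / UUU Phe — identical.
Codon 9: GCC Ala / GCC Ala — identical.
Nonsynonymous differences: 0 → same protein.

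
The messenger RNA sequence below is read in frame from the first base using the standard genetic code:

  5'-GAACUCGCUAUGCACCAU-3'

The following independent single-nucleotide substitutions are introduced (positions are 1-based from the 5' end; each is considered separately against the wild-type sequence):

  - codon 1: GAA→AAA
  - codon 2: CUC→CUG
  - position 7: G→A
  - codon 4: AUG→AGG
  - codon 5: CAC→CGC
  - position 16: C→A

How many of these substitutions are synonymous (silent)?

1

Codon 1: GAA (Glu) → AAA (Lys) — missense.
Codon 2: CUC (Leu) → CUG (Leu) — synonymous.
Codon 3: GCU (Ala) → ACU (Thr) — missense.
Codon 4: AUG (Met) → AGG (Arg) — missense.
Codon 5: CAC (His) → CGC (Arg) — missense.
Codon 6: CAU (His) → AAU (Asn) — missense.
Synonymous: 1 of 6.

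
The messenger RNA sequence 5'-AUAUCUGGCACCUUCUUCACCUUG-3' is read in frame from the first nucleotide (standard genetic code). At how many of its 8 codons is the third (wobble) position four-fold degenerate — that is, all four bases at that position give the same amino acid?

4

Codon 1 AUA (Ile): third position 3-fold.
Codon 2 UCU (Ser): third position 4-fold.
Codon 3 GGC (Gly): third position 4-fold.
Codon 4 ACC (Thr): third position 4-fold.
Codon 5 UUC (Phe): third position 2-fold.
Codon 6 UUC (Phe): third position 2-fold.
Codon 7 ACC (Thr): third position 4-fold.
Codon 8 UUG (Leu): third position 2-fold.
Four-fold degenerate third positions: 4.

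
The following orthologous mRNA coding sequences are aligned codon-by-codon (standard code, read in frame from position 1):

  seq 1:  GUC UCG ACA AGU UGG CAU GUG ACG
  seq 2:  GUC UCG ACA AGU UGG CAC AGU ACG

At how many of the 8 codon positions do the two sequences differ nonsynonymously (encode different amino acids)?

Codon 1: GUC Val / GUC Val — identical.
Codon 2: UCG Ser / UCG Ser — identical.
Codon 3: ACA Thr / ACA Thr — identical.
Codon 4: AGU Ser / AGU Ser — identical.
Codon 5: UGG Trp / UGG Trp — identical.
Codon 6: CAU His / CAC His — synonymous.
Codon 7: GUG Val / AGU Ser — nonsynonymous.
Codon 8: ACG Thr / ACG Thr — identical.
Nonsynonymous differences: 1.

1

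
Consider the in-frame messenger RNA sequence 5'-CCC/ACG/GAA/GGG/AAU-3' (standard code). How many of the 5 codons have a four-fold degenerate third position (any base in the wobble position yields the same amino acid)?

Codon 1 CCC (Pro): third position 4-fold.
Codon 2 ACG (Thr): third position 4-fold.
Codon 3 GAA (Glu): third position 2-fold.
Codon 4 GGG (Gly): third position 4-fold.
Codon 5 AAU (Asn): third position 2-fold.
Four-fold degenerate third positions: 3.

3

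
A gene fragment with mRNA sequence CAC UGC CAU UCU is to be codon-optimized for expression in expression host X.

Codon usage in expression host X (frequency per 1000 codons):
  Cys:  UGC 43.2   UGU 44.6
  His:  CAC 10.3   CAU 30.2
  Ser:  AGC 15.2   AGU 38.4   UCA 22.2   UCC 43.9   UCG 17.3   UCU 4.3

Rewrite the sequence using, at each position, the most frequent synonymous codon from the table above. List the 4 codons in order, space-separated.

Codon 1 (His): best is CAU at 30.2.
Codon 2 (Cys): best is UGU at 44.6.
Codon 3 (His): best is CAU at 30.2.
Codon 4 (Ser): best is UCC at 43.9.

CAU UGU CAU UCC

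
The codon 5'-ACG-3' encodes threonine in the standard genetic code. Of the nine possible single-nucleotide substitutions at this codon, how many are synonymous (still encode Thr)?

3

Position 1: none → 0 synonymous.
Position 2: none → 0 synonymous.
Position 3: ACT, ACC, ACA → 3 synonymous.
Total: 0 + 0 + 3 = 3.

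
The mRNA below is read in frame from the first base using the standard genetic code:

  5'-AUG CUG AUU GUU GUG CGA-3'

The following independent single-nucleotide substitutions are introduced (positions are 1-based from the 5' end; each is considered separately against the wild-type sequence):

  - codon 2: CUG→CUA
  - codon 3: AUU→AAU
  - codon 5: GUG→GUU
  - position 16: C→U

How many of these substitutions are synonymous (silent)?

2

Codon 2: CUG (Leu) → CUA (Leu) — synonymous.
Codon 3: AUU (Ile) → AAU (Asn) — missense.
Codon 5: GUG (Val) → GUU (Val) — synonymous.
Codon 6: CGA (Arg) → UGA (Stop) — nonsense.
Synonymous: 2 of 4.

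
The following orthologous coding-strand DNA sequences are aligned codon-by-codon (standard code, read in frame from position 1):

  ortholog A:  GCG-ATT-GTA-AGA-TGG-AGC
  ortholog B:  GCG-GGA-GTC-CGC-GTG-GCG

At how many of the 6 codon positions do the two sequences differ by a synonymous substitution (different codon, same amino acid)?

Codon 1: GCG Ala / GCG Ala — identical.
Codon 2: ATT Ile / GGA Gly — nonsynonymous.
Codon 3: GTA Val / GTC Val — synonymous.
Codon 4: AGA Arg / CGC Arg — synonymous.
Codon 5: TGG Trp / GTG Val — nonsynonymous.
Codon 6: AGC Ser / GCG Ala — nonsynonymous.
Synonymous differences: 2.

2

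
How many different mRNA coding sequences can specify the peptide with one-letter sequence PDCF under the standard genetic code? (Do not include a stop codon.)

32

Pro: 4 codons.
Asp: 2 codons.
Cys: 2 codons.
Phe: 2 codons.
4 × 2 × 2 × 2 = 32.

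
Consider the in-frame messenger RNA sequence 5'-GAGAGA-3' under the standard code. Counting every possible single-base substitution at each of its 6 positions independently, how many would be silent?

Codon 1 (GAG, Glu): 1 synonymous substitution.
Codon 2 (AGA, Arg): 2 synonymous substitutions.
Total: 1 + 2 = 3.

3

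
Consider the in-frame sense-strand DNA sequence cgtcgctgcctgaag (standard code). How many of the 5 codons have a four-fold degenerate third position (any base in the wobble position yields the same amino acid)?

3

Codon 1 CGT (Arg): third position 4-fold.
Codon 2 CGC (Arg): third position 4-fold.
Codon 3 TGC (Cys): third position 2-fold.
Codon 4 CTG (Leu): third position 4-fold.
Codon 5 AAG (Lys): third position 2-fold.
Four-fold degenerate third positions: 3.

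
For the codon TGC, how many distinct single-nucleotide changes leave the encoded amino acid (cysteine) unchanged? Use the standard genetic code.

Position 1: none → 0 synonymous.
Position 2: none → 0 synonymous.
Position 3: TGT → 1 synonymous.
Total: 0 + 0 + 1 = 1.

1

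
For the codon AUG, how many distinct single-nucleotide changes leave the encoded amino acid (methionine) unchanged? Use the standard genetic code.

0

Position 1: none → 0 synonymous.
Position 2: none → 0 synonymous.
Position 3: none → 0 synonymous.
Total: 0 + 0 + 0 = 0.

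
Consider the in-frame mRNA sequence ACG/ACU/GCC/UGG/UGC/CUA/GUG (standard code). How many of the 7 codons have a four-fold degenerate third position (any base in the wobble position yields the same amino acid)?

5

Codon 1 ACG (Thr): third position 4-fold.
Codon 2 ACU (Thr): third position 4-fold.
Codon 3 GCC (Ala): third position 4-fold.
Codon 4 UGG (Trp): third position 1-fold.
Codon 5 UGC (Cys): third position 2-fold.
Codon 6 CUA (Leu): third position 4-fold.
Codon 7 GUG (Val): third position 4-fold.
Four-fold degenerate third positions: 5.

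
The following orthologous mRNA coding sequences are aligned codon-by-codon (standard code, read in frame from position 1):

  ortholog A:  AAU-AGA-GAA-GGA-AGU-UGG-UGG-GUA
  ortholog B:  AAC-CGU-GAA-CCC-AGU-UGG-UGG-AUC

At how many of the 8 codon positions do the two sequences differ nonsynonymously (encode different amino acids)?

Codon 1: AAU Asn / AAC Asn — synonymous.
Codon 2: AGA Arg / CGU Arg — synonymous.
Codon 3: GAA Glu / GAA Glu — identical.
Codon 4: GGA Gly / CCC Pro — nonsynonymous.
Codon 5: AGU Ser / AGU Ser — identical.
Codon 6: UGG Trp / UGG Trp — identical.
Codon 7: UGG Trp / UGG Trp — identical.
Codon 8: GUA Val / AUC Ile — nonsynonymous.
Nonsynonymous differences: 2.

2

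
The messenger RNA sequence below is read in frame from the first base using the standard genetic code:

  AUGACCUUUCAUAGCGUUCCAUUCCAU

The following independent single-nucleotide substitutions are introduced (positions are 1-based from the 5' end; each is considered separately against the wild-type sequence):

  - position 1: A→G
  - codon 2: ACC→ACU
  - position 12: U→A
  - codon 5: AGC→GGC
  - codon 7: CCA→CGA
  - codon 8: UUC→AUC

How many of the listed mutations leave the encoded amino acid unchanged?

1

Codon 1: AUG (Met) → GUG (Val) — missense.
Codon 2: ACC (Thr) → ACU (Thr) — synonymous.
Codon 4: CAU (His) → CAA (Gln) — missense.
Codon 5: AGC (Ser) → GGC (Gly) — missense.
Codon 7: CCA (Pro) → CGA (Arg) — missense.
Codon 8: UUC (Phe) → AUC (Ile) — missense.
Synonymous: 1 of 6.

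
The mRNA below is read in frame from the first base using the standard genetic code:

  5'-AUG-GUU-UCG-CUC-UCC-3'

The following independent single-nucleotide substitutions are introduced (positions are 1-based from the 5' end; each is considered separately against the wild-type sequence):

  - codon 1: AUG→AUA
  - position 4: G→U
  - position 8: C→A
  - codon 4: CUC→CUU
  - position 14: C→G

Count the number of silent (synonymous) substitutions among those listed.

Codon 1: AUG (Met) → AUA (Ile) — missense.
Codon 2: GUU (Val) → UUU (Phe) — missense.
Codon 3: UCG (Ser) → UAG (Stop) — nonsense.
Codon 4: CUC (Leu) → CUU (Leu) — synonymous.
Codon 5: UCC (Ser) → UGC (Cys) — missense.
Synonymous: 1 of 5.

1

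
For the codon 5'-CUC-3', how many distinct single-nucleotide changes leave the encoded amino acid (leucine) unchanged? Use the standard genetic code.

Position 1: none → 0 synonymous.
Position 2: none → 0 synonymous.
Position 3: CUU, CUA, CUG → 3 synonymous.
Total: 0 + 0 + 3 = 3.

3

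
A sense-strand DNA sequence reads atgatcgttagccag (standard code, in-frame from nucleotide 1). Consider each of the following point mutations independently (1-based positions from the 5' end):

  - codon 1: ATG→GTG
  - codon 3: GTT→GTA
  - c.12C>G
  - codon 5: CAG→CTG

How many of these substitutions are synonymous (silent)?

Codon 1: ATG (Met) → GTG (Val) — missense.
Codon 3: GTT (Val) → GTA (Val) — synonymous.
Codon 4: AGC (Ser) → AGG (Arg) — missense.
Codon 5: CAG (Gln) → CTG (Leu) — missense.
Synonymous: 1 of 4.

1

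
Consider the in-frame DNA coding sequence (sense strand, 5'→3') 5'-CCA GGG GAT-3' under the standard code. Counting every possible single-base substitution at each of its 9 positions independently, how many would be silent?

7

Codon 1 (CCA, Pro): 3 synonymous substitutions.
Codon 2 (GGG, Gly): 3 synonymous substitutions.
Codon 3 (GAT, Asp): 1 synonymous substitution.
Total: 3 + 3 + 1 = 7.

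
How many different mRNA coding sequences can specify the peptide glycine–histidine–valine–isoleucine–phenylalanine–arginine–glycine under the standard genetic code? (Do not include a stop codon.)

Gly: 4 codons.
His: 2 codons.
Val: 4 codons.
Ile: 3 codons.
Phe: 2 codons.
Arg: 6 codons.
Gly: 4 codons.
4 × 2 × 4 × 3 × 2 × 6 × 4 = 4608.

4608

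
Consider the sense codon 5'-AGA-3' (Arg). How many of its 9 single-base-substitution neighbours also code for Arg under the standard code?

2

Position 1: CGA → 1 synonymous.
Position 2: none → 0 synonymous.
Position 3: AGG → 1 synonymous.
Total: 1 + 0 + 1 = 2.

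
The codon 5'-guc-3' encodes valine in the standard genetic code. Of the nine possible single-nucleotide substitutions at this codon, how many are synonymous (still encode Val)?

3

Position 1: none → 0 synonymous.
Position 2: none → 0 synonymous.
Position 3: GUU, GUA, GUG → 3 synonymous.
Total: 0 + 0 + 3 = 3.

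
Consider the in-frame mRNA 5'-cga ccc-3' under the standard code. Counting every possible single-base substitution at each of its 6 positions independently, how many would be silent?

7

Codon 1 (CGA, Arg): 4 synonymous substitutions.
Codon 2 (CCC, Pro): 3 synonymous substitutions.
Total: 4 + 3 = 7.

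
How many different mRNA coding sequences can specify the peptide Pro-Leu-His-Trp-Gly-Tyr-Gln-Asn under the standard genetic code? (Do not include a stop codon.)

Pro: 4 codons.
Leu: 6 codons.
His: 2 codons.
Trp: 1 codon.
Gly: 4 codons.
Tyr: 2 codons.
Gln: 2 codons.
Asn: 2 codons.
4 × 6 × 2 × 1 × 4 × 2 × 2 × 2 = 1536.

1536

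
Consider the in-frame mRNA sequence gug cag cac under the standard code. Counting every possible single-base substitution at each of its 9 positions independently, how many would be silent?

Codon 1 (GUG, Val): 3 synonymous substitutions.
Codon 2 (CAG, Gln): 1 synonymous substitution.
Codon 3 (CAC, His): 1 synonymous substitution.
Total: 3 + 1 + 1 = 5.

5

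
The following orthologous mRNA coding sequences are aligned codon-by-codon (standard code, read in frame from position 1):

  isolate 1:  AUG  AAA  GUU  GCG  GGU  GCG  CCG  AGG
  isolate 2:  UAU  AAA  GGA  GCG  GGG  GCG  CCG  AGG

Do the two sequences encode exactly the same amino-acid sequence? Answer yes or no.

Codon 1: AUG Met / UAU Tyr — nonsynonymous.
Codon 2: AAA Lys / AAA Lys — identical.
Codon 3: GUU Val / GGA Gly — nonsynonymous.
Codon 4: GCG Ala / GCG Ala — identical.
Codon 5: GGU Gly / GGG Gly — synonymous.
Codon 6: GCG Ala / GCG Ala — identical.
Codon 7: CCG Pro / CCG Pro — identical.
Codon 8: AGG Arg / AGG Arg — identical.
Nonsynonymous differences: 2 → different protein.

no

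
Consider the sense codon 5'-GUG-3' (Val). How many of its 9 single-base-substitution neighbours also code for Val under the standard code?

Position 1: none → 0 synonymous.
Position 2: none → 0 synonymous.
Position 3: GUU, GUC, GUA → 3 synonymous.
Total: 0 + 0 + 3 = 3.

3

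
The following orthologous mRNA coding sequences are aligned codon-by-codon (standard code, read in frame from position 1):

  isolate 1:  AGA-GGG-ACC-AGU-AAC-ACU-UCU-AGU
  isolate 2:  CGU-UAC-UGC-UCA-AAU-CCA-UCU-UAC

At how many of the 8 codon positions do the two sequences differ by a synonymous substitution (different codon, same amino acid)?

3

Codon 1: AGA Arg / CGU Arg — synonymous.
Codon 2: GGG Gly / UAC Tyr — nonsynonymous.
Codon 3: ACC Thr / UGC Cys — nonsynonymous.
Codon 4: AGU Ser / UCA Ser — synonymous.
Codon 5: AAC Asn / AAU Asn — synonymous.
Codon 6: ACU Thr / CCA Pro — nonsynonymous.
Codon 7: UCU Ser / UCU Ser — identical.
Codon 8: AGU Ser / UAC Tyr — nonsynonymous.
Synonymous differences: 3.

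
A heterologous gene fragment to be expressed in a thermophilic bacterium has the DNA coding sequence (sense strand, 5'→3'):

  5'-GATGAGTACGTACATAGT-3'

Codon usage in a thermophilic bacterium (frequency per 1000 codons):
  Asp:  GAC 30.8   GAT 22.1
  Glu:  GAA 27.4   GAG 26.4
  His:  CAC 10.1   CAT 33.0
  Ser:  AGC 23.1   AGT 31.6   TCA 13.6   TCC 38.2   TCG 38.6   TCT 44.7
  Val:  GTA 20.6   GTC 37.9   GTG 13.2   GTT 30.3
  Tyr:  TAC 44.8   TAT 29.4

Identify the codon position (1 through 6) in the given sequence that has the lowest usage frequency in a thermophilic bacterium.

Codon 1 GAT (Asp): 22.1 per 1000.
Codon 2 GAG (Glu): 26.4 per 1000.
Codon 3 TAC (Tyr): 44.8 per 1000.
Codon 4 GTA (Val): 20.6 per 1000.
Codon 5 CAT (His): 33.0 per 1000.
Codon 6 AGT (Ser): 31.6 per 1000.
Lowest frequency is 20.6 at codon 4.

4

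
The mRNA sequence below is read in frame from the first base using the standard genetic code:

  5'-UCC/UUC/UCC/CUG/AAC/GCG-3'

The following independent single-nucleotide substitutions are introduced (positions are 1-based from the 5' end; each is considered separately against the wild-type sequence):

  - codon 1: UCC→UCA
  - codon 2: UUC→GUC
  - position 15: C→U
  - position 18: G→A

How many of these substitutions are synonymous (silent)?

Codon 1: UCC (Ser) → UCA (Ser) — synonymous.
Codon 2: UUC (Phe) → GUC (Val) — missense.
Codon 5: AAC (Asn) → AAU (Asn) — synonymous.
Codon 6: GCG (Ala) → GCA (Ala) — synonymous.
Synonymous: 3 of 4.

3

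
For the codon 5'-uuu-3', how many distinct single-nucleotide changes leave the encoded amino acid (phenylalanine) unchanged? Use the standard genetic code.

1

Position 1: none → 0 synonymous.
Position 2: none → 0 synonymous.
Position 3: UUC → 1 synonymous.
Total: 0 + 0 + 1 = 1.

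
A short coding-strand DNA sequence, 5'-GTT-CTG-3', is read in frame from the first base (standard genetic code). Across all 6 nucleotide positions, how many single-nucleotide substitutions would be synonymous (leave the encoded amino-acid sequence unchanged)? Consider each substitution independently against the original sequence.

7

Codon 1 (GTT, Val): 3 synonymous substitutions.
Codon 2 (CTG, Leu): 4 synonymous substitutions.
Total: 3 + 4 = 7.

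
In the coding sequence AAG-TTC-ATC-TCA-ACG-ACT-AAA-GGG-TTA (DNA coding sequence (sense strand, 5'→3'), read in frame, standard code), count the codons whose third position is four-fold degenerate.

4

Codon 1 AAG (Lys): third position 2-fold.
Codon 2 TTC (Phe): third position 2-fold.
Codon 3 ATC (Ile): third position 3-fold.
Codon 4 TCA (Ser): third position 4-fold.
Codon 5 ACG (Thr): third position 4-fold.
Codon 6 ACT (Thr): third position 4-fold.
Codon 7 AAA (Lys): third position 2-fold.
Codon 8 GGG (Gly): third position 4-fold.
Codon 9 TTA (Leu): third position 2-fold.
Four-fold degenerate third positions: 4.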